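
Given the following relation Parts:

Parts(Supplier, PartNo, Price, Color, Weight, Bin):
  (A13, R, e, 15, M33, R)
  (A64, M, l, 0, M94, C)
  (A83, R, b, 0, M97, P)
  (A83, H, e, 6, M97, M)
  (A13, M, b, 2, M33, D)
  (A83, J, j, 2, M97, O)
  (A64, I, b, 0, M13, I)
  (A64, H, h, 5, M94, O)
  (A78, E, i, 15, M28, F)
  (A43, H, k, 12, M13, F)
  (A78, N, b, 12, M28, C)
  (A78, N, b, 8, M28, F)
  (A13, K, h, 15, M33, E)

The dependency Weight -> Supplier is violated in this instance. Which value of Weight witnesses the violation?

Weight=M33: 3 rows → Supplier = A13, A13, A13 ✓
Weight=M94: 2 rows → Supplier = A64, A64 ✓
Weight=M97: 3 rows → Supplier = A83, A83, A83 ✓
Weight=M13: 2 rows → Supplier takes values {A64, A43} — violation
Weight=M28: 3 rows → Supplier = A78, A78, A78 ✓
The only Weight value with inconsistent Supplier is Weight=M13.

M13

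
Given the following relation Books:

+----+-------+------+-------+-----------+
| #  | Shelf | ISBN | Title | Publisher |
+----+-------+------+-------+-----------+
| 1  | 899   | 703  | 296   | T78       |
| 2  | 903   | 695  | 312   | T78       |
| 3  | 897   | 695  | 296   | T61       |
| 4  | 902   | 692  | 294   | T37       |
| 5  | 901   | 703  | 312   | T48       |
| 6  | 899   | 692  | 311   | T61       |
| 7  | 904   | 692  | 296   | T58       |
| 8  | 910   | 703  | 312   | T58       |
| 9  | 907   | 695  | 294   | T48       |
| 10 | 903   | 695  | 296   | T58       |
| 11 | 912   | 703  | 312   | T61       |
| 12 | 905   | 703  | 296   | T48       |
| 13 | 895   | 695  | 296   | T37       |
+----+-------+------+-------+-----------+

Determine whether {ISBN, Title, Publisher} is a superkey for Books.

All 13 rows have distinct {ISBN, Title, Publisher} values, so {ISBN, Title, Publisher} → (all attributes) holds and {ISBN, Title, Publisher} is a superkey.

Yes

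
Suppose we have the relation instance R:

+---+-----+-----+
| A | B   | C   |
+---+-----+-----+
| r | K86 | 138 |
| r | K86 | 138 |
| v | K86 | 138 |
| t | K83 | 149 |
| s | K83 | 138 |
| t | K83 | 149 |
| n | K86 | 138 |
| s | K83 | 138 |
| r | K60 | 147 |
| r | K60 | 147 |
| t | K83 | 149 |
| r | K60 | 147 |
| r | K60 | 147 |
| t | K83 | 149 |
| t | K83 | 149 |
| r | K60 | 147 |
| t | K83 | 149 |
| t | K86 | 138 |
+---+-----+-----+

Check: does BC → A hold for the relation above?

No

(B=K86, C=138): 5 rows → A takes values {r, v, n, t} — violation
(B=K83, C=149): 6 rows → A = t, t, t, t, t, t ✓
(B=K83, C=138): 2 rows → A = s, s ✓
(B=K60, C=147): 5 rows → A = r, r, r, r, r ✓
Two rows agree on BC but differ on A, so BC → A does not hold.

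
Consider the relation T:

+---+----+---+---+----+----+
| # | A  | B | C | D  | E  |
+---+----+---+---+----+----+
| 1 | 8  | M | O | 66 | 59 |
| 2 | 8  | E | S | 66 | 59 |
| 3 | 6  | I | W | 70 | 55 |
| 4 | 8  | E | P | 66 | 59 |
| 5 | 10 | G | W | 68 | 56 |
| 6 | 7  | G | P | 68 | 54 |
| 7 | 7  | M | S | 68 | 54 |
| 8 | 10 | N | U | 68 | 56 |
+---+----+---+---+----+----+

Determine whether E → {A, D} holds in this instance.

E=59: rows 1, 2, 4 → {A,D} = (8, 66), (8, 66), (8, 66) ✓
E=55: row 3 → {A,D} = (6, 70) ✓
E=56: rows 5, 8 → {A,D} = (10, 68), (10, 68) ✓
E=54: rows 6, 7 → {A,D} = (7, 68), (7, 68) ✓
Every E value is associated with a single {A, D} value, so E → {A, D} holds.

Yes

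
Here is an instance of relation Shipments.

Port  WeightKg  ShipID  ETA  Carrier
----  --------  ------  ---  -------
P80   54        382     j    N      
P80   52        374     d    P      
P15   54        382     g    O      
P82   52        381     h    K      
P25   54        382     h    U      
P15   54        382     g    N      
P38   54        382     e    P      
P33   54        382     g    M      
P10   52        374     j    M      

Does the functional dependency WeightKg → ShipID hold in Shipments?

No

WeightKg=54: 6 rows → ShipID = 382, 382, 382, 382, 382, 382 ✓
WeightKg=52: 3 rows → ShipID takes values {374, 381} — violation
Two rows agree on WeightKg but differ on ShipID, so WeightKg → ShipID does not hold.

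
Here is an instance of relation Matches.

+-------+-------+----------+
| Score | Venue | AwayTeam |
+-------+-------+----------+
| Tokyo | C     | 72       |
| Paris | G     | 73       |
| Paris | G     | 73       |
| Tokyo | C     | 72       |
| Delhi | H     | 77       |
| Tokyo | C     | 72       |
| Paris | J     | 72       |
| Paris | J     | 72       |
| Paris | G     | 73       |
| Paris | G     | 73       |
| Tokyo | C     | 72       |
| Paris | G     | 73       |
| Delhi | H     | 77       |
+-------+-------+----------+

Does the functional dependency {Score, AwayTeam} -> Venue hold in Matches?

(Score=Tokyo, AwayTeam=72): 4 rows → Venue = C, C, C, C ✓
(Score=Paris, AwayTeam=73): 5 rows → Venue = G, G, G, G, G ✓
(Score=Delhi, AwayTeam=77): 2 rows → Venue = H, H ✓
(Score=Paris, AwayTeam=72): 2 rows → Venue = J, J ✓
Every {Score, AwayTeam} value is associated with a single Venue value, so {Score, AwayTeam} -> Venue holds.

Yes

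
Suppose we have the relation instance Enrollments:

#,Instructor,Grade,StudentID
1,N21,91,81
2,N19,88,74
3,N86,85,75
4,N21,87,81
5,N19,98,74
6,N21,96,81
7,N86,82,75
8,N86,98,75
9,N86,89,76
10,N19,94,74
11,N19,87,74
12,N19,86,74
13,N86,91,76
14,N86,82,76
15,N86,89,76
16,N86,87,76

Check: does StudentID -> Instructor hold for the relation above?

Yes

StudentID=81: rows 1, 4, 6 → Instructor = N21, N21, N21 ✓
StudentID=74: rows 2, 5, 10, 11, 12 → Instructor = N19, N19, N19, N19, N19 ✓
StudentID=75: rows 3, 7, 8 → Instructor = N86, N86, N86 ✓
StudentID=76: rows 9, 13, 14, 15, 16 → Instructor = N86, N86, N86, N86, N86 ✓
Every StudentID value is associated with a single Instructor value, so StudentID -> Instructor holds.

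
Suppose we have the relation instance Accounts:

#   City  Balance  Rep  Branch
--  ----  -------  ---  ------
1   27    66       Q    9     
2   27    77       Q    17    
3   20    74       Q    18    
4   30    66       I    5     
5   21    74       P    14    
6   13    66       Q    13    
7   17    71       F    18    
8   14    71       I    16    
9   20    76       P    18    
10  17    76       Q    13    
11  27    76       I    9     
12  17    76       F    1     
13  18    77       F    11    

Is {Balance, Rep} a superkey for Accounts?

No

Rows 1 and 6 have the same {Balance, Rep} value (Balance=66, Rep=Q) but are distinct tuples, so {Balance, Rep} does not determine every attribute — not a superkey.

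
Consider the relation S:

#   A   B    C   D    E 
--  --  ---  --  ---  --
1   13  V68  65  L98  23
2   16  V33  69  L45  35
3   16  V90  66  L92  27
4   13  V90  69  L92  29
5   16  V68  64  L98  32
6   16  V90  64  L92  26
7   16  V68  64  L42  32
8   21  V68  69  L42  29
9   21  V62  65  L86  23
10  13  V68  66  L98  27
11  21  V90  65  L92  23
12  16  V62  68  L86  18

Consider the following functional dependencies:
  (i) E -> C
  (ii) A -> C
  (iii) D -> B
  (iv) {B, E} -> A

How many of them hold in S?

(i) E -> C: every LHS value maps to a single RHS value — holds.
(ii) A -> C: A=13: rows 1, 4, 10 → C takes values {65, 69, 66} — violation; A=16: rows 2, 3, 5, 6, 7, 12 → C takes values {69, 66, 64, 68} — violation; A=21: rows 8, 9, 11 → C takes values {69, 65} — violation — fails.
(iii) D -> B: every LHS value maps to a single RHS value — holds.
(iv) {B, E} -> A: every LHS value maps to a single RHS value — holds.
3 of the 4 dependencies hold.

3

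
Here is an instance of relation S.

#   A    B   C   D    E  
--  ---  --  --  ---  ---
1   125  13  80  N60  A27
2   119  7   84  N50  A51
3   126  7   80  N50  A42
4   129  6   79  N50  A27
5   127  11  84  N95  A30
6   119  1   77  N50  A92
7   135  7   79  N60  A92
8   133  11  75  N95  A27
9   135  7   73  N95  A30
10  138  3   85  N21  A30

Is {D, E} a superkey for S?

Rows 5 and 9 have the same {D, E} value (D=N95, E=A30) but are distinct tuples, so {D, E} does not determine every attribute — not a superkey.

No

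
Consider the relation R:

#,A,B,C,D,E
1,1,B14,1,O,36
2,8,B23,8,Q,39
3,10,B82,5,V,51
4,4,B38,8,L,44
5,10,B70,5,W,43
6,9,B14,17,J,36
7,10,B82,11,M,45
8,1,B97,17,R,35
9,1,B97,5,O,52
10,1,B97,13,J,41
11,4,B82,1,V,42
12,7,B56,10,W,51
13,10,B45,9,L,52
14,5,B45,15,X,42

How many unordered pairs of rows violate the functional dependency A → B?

9

A=1: violating pairs (1,8), (1,9), (1,10) — 3 pairs.
A=10: violating pairs (3,5), (3,13), (5,7), (5,13), (7,13) — 5 pairs.
A=4: violating pairs (4,11) — 1 pair.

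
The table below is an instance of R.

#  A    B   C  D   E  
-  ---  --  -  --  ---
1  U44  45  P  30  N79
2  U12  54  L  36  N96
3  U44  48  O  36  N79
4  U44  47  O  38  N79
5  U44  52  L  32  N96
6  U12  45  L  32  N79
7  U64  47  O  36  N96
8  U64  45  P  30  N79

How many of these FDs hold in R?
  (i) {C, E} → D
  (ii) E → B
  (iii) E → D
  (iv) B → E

0

(i) {C, E} → D: (C=L, E=N96): rows 2, 5 → D takes values {36, 32} — violation; (C=O, E=N79): rows 3, 4 → D takes values {36, 38} — violation — fails.
(ii) E → B: E=N79: rows 1, 3, 4, 6, 8 → B takes values {45, 48, 47} — violation; E=N96: rows 2, 5, 7 → B takes values {54, 52, 47} — violation — fails.
(iii) E → D: E=N79: rows 1, 3, 4, 6, 8 → D takes values {30, 36, 38, 32} — violation; E=N96: rows 2, 5, 7 → D takes values {36, 32} — violation — fails.
(iv) B → E: B=47: rows 4, 7 → E takes values {N79, N96} — violation — fails.
None of the 4 dependencies hold.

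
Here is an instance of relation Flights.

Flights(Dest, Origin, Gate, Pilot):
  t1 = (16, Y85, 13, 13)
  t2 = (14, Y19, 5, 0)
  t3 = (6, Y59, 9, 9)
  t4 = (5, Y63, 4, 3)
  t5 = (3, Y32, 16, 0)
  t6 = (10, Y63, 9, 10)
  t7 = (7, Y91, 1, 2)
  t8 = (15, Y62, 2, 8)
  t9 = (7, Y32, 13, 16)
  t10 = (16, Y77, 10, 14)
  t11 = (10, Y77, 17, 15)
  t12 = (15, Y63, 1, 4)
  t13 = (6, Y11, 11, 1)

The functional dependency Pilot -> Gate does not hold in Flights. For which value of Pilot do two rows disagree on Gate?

0

Pilot=13: row 1 → Gate = 13 ✓
Pilot=0: rows 2, 5 → Gate takes values {5, 16} — violation
Pilot=9: row 3 → Gate = 9 ✓
Pilot=3: row 4 → Gate = 4 ✓
Pilot=10: row 6 → Gate = 9 ✓
Pilot=2: row 7 → Gate = 1 ✓
Pilot=8: row 8 → Gate = 2 ✓
Pilot=16: row 9 → Gate = 13 ✓
Pilot=14: row 10 → Gate = 10 ✓
Pilot=15: row 11 → Gate = 17 ✓
Pilot=4: row 12 → Gate = 1 ✓
Pilot=1: row 13 → Gate = 11 ✓
The only Pilot value with inconsistent Gate is Pilot=0.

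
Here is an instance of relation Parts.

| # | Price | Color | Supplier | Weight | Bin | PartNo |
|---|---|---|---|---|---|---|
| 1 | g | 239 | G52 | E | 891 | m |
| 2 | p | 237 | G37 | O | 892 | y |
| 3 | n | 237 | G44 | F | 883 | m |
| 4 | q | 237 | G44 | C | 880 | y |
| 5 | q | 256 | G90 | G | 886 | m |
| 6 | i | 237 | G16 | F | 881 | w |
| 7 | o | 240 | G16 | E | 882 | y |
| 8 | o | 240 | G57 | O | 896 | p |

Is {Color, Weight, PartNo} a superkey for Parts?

All 8 rows have distinct {Color, Weight, PartNo} values, so {Color, Weight, PartNo} → (all attributes) holds and {Color, Weight, PartNo} is a superkey.

Yes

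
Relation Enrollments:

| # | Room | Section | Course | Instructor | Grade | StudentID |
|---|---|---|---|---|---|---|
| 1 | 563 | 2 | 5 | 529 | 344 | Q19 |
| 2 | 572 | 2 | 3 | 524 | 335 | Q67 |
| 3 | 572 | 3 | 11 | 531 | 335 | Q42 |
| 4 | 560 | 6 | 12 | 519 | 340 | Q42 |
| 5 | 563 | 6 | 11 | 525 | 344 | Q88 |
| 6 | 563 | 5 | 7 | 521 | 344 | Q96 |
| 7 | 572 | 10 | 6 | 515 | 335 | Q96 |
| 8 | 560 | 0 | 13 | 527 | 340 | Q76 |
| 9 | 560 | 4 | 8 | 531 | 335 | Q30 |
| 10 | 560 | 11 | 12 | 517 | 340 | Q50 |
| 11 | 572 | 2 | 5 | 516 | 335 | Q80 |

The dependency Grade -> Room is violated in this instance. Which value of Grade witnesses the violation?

335

Grade=344: rows 1, 5, 6 → Room = 563, 563, 563 ✓
Grade=335: rows 2, 3, 7, 9, 11 → Room takes values {572, 560} — violation
Grade=340: rows 4, 8, 10 → Room = 560, 560, 560 ✓
The only Grade value with inconsistent Room is Grade=335.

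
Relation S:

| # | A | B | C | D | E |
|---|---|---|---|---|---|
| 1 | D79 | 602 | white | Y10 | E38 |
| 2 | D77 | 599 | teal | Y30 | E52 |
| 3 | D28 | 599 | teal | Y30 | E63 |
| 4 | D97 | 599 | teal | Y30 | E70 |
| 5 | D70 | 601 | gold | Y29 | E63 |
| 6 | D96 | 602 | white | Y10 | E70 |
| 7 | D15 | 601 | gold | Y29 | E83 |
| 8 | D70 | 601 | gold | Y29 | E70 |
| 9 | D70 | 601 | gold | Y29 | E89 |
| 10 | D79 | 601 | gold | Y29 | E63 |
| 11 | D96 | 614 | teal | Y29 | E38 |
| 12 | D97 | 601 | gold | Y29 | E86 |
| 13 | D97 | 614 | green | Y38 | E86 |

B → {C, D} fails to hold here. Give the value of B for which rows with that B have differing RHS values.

614

B=602: rows 1, 6 → {C,D} = (white, Y10), (white, Y10) ✓
B=599: rows 2, 3, 4 → {C,D} = (teal, Y30), (teal, Y30), (teal, Y30) ✓
B=601: rows 5, 7, 8, 9, 10, 12 → {C,D} = (gold, Y29), (gold, Y29), (gold, Y29), (gold, Y29), (gold, Y29), (gold, Y29) ✓
B=614: rows 11, 13 → {C,D} takes values {(teal, Y29), (green, Y38)} — violation
The only B value with inconsistent RHS is B=614.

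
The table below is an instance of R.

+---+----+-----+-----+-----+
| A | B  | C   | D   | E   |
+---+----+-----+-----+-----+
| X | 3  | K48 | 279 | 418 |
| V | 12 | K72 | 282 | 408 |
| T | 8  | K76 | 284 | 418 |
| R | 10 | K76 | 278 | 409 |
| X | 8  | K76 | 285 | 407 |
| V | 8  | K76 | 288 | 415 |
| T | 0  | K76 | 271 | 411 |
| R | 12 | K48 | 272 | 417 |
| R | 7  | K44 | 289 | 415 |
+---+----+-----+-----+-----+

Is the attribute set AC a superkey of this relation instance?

No

Two distinct rows share (A=T, C=K76), so AC does not determine every attribute — not a superkey.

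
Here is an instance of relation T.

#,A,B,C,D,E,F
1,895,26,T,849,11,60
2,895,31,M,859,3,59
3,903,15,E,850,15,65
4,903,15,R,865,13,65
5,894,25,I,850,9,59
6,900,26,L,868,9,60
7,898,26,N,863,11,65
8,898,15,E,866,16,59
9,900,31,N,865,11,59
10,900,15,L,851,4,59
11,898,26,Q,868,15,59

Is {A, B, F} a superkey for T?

No

Rows 3 and 4 have the same {A, B, F} value (A=903, B=15, F=65) but are distinct tuples, so {A, B, F} does not determine every attribute — not a superkey.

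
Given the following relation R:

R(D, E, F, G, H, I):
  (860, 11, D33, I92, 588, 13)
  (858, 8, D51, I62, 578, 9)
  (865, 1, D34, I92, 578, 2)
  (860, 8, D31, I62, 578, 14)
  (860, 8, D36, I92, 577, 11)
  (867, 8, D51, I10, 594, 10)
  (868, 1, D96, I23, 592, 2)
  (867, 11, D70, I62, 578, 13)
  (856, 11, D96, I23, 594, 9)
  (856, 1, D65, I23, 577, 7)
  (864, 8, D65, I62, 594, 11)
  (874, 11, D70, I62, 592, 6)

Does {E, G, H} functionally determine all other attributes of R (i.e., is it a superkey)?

No

Two distinct rows share (E=8, G=I62, H=578), so {E, G, H} does not determine every attribute — not a superkey.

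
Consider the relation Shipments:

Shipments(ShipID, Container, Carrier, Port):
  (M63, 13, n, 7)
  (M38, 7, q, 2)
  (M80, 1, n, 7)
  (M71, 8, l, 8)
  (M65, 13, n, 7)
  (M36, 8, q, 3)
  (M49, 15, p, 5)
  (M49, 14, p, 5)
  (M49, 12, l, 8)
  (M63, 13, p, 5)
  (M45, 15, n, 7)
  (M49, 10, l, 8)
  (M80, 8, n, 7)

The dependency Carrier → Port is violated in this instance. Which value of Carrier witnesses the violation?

q

Carrier=n: 5 rows → Port = 7, 7, 7, 7, 7 ✓
Carrier=q: 2 rows → Port takes values {2, 3} — violation
Carrier=l: 3 rows → Port = 8, 8, 8 ✓
Carrier=p: 3 rows → Port = 5, 5, 5 ✓
The only Carrier value with inconsistent Port is Carrier=q.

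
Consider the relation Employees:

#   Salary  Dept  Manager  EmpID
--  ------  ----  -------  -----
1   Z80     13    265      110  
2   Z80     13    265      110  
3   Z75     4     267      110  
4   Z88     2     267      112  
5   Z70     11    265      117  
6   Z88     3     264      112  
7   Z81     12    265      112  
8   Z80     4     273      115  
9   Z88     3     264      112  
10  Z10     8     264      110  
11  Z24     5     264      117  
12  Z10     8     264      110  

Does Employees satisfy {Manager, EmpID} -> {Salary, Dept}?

(Manager=265, EmpID=110): rows 1, 2 → {Salary,Dept} = (Z80, 13), (Z80, 13) ✓
(Manager=267, EmpID=110): row 3 → {Salary,Dept} = (Z75, 4) ✓
(Manager=267, EmpID=112): row 4 → {Salary,Dept} = (Z88, 2) ✓
(Manager=265, EmpID=117): row 5 → {Salary,Dept} = (Z70, 11) ✓
(Manager=264, EmpID=112): rows 6, 9 → {Salary,Dept} = (Z88, 3), (Z88, 3) ✓
(Manager=265, EmpID=112): row 7 → {Salary,Dept} = (Z81, 12) ✓
(Manager=273, EmpID=115): row 8 → {Salary,Dept} = (Z80, 4) ✓
(Manager=264, EmpID=110): rows 10, 12 → {Salary,Dept} = (Z10, 8), (Z10, 8) ✓
(Manager=264, EmpID=117): row 11 → {Salary,Dept} = (Z24, 5) ✓
Every {Manager, EmpID} value is associated with a single {Salary, Dept} value, so {Manager, EmpID} -> {Salary, Dept} holds.

Yes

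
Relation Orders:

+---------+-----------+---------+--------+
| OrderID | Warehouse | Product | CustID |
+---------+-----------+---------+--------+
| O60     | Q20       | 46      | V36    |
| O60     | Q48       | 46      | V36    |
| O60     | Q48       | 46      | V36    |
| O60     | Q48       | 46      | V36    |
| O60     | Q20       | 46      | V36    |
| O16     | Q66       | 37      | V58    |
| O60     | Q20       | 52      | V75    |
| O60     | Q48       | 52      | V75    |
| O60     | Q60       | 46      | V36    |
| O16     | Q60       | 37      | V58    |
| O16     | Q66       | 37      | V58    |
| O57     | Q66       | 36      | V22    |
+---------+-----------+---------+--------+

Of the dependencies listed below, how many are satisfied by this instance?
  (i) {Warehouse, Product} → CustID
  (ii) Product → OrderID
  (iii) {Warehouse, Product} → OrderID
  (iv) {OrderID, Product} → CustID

(i) {Warehouse, Product} → CustID: every LHS value maps to a single RHS value — holds.
(ii) Product → OrderID: every LHS value maps to a single RHS value — holds.
(iii) {Warehouse, Product} → OrderID: every LHS value maps to a single RHS value — holds.
(iv) {OrderID, Product} → CustID: every LHS value maps to a single RHS value — holds.
4 of the 4 dependencies hold.

4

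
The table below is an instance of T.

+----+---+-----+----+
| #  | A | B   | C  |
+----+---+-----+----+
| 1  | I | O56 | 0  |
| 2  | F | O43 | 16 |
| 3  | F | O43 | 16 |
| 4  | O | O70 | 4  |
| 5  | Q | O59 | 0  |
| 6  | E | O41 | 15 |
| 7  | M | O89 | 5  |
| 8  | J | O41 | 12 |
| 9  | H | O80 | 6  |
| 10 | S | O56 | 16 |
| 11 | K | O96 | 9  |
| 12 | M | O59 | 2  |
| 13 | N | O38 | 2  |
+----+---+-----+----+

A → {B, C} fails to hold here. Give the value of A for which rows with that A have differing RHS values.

M

A=I: row 1 → {B,C} = (O56, 0) ✓
A=F: rows 2, 3 → {B,C} = (O43, 16), (O43, 16) ✓
A=O: row 4 → {B,C} = (O70, 4) ✓
A=Q: row 5 → {B,C} = (O59, 0) ✓
A=E: row 6 → {B,C} = (O41, 15) ✓
A=M: rows 7, 12 → {B,C} takes values {(O89, 5), (O59, 2)} — violation
A=J: row 8 → {B,C} = (O41, 12) ✓
A=H: row 9 → {B,C} = (O80, 6) ✓
A=S: row 10 → {B,C} = (O56, 16) ✓
A=K: row 11 → {B,C} = (O96, 9) ✓
A=N: row 13 → {B,C} = (O38, 2) ✓
The only A value with inconsistent RHS is A=M.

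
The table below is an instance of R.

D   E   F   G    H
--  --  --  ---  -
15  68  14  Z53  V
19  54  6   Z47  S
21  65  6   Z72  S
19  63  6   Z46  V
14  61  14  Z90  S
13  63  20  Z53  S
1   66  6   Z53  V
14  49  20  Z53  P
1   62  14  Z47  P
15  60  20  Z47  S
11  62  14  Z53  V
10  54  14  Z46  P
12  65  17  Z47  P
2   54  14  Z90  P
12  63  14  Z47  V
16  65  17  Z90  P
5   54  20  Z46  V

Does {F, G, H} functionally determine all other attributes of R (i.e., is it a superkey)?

Two distinct rows share (F=14, G=Z53, H=V), so {F, G, H} does not determine every attribute — not a superkey.

No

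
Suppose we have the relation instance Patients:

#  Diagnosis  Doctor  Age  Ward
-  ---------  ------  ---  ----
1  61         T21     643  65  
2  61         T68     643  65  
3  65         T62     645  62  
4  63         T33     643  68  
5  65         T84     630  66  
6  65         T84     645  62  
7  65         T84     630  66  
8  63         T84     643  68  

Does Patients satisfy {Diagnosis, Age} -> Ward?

Yes

(Diagnosis=61, Age=643): rows 1, 2 → Ward = 65, 65 ✓
(Diagnosis=65, Age=645): rows 3, 6 → Ward = 62, 62 ✓
(Diagnosis=63, Age=643): rows 4, 8 → Ward = 68, 68 ✓
(Diagnosis=65, Age=630): rows 5, 7 → Ward = 66, 66 ✓
Every {Diagnosis, Age} value is associated with a single Ward value, so {Diagnosis, Age} -> Ward holds.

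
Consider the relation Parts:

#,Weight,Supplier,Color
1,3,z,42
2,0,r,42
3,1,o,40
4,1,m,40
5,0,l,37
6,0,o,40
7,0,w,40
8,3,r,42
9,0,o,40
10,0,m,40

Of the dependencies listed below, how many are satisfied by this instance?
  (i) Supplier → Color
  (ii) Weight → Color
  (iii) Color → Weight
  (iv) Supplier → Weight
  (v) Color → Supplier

(i) Supplier → Color: every LHS value maps to a single RHS value — holds.
(ii) Weight → Color: Weight=0: rows 2, 5, 6, 7, 9, 10 → Color takes values {42, 37, 40} — violation — fails.
(iii) Color → Weight: Color=42: rows 1, 2, 8 → Weight takes values {3, 0} — violation; Color=40: rows 3, 4, 6, 7, 9, 10 → Weight takes values {1, 0} — violation — fails.
(iv) Supplier → Weight: Supplier=r: rows 2, 8 → Weight takes values {0, 3} — violation; Supplier=o: rows 3, 6, 9 → Weight takes values {1, 0} — violation; Supplier=m: rows 4, 10 → Weight takes values {1, 0} — violation — fails.
(v) Color → Supplier: Color=42: rows 1, 2, 8 → Supplier takes values {z, r} — violation; Color=40: rows 3, 4, 6, 7, 9, 10 → Supplier takes values {o, m, w} — violation — fails.
1 of the 5 dependencies holds.

1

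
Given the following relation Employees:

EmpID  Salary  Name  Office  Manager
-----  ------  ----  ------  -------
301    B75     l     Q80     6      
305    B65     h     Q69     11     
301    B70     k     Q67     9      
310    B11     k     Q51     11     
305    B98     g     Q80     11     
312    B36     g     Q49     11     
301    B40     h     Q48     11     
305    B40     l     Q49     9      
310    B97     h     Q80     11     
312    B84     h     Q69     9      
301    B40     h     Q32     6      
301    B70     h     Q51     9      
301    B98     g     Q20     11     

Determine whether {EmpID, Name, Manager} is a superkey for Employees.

Yes

All 13 rows have distinct {EmpID, Name, Manager} values, so {EmpID, Name, Manager} → (all attributes) holds and {EmpID, Name, Manager} is a superkey.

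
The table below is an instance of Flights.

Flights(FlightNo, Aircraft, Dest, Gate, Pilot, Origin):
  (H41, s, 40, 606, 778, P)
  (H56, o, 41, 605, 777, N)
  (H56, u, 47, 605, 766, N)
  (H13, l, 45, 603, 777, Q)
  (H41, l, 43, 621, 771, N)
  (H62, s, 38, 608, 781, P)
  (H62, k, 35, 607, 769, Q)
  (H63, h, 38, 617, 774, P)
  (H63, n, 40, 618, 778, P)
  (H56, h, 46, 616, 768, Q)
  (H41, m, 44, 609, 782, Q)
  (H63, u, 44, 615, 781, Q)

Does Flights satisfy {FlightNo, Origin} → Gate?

No

(FlightNo=H41, Origin=P): 1 row → Gate = 606 ✓
(FlightNo=H56, Origin=N): 2 rows → Gate = 605, 605 ✓
(FlightNo=H13, Origin=Q): 1 row → Gate = 603 ✓
(FlightNo=H41, Origin=N): 1 row → Gate = 621 ✓
(FlightNo=H62, Origin=P): 1 row → Gate = 608 ✓
(FlightNo=H62, Origin=Q): 1 row → Gate = 607 ✓
(FlightNo=H63, Origin=P): 2 rows → Gate takes values {617, 618} — violation
(FlightNo=H56, Origin=Q): 1 row → Gate = 616 ✓
(FlightNo=H41, Origin=Q): 1 row → Gate = 609 ✓
(FlightNo=H63, Origin=Q): 1 row → Gate = 615 ✓
Two rows agree on {FlightNo, Origin} but differ on Gate, so {FlightNo, Origin} → Gate does not hold.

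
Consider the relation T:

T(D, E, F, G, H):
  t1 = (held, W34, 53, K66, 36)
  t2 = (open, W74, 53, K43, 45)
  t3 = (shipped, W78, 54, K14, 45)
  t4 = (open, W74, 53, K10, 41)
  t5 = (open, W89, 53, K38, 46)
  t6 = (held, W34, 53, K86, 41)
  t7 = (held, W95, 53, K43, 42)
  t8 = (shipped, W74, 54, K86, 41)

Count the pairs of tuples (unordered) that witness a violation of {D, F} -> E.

5

(D=held, F=53): violating pairs (1,7), (6,7) — 2 pairs.
(D=open, F=53): violating pairs (2,5), (4,5) — 2 pairs.
(D=shipped, F=54): violating pairs (3,8) — 1 pair.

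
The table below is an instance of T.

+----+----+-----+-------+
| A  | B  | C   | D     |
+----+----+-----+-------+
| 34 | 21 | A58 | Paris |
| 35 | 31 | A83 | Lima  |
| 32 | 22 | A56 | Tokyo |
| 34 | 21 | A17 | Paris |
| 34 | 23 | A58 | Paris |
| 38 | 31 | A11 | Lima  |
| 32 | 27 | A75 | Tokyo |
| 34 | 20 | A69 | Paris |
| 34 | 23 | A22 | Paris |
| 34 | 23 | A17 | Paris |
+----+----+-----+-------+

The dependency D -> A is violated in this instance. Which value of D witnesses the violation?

D=Paris: 6 rows → A = 34, 34, 34, 34, 34, 34 ✓
D=Lima: 2 rows → A takes values {35, 38} — violation
D=Tokyo: 2 rows → A = 32, 32 ✓
The only D value with inconsistent A is D=Lima.

Lima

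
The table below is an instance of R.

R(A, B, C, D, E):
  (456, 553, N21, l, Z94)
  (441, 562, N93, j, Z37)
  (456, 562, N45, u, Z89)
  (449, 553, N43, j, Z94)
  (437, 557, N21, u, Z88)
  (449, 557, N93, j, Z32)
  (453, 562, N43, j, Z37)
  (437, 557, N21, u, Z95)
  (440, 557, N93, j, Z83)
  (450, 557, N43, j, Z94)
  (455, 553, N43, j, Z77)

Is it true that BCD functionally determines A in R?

No

(B=553, C=N21, D=l): 1 row → A = 456 ✓
(B=562, C=N93, D=j): 1 row → A = 441 ✓
(B=562, C=N45, D=u): 1 row → A = 456 ✓
(B=553, C=N43, D=j): 2 rows → A takes values {449, 455} — violation
(B=557, C=N21, D=u): 2 rows → A = 437, 437 ✓
(B=557, C=N93, D=j): 2 rows → A takes values {449, 440} — violation
(B=562, C=N43, D=j): 1 row → A = 453 ✓
(B=557, C=N43, D=j): 1 row → A = 450 ✓
Two rows agree on BCD but differ on A, so BCD -> A does not hold.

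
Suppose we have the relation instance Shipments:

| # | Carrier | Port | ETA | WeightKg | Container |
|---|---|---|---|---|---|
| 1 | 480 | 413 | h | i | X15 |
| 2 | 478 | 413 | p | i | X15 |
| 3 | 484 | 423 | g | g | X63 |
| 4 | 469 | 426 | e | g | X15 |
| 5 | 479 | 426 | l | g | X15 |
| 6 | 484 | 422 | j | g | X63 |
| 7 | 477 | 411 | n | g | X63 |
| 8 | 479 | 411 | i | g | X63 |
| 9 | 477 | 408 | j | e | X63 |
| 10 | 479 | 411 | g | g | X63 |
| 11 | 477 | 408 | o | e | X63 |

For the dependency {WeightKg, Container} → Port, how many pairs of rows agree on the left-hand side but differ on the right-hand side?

(WeightKg=i, Container=X15): all 2 rows agree on Port — 0 pairs.
(WeightKg=g, Container=X63): violating pairs (3,6), (3,7), (3,8), (3,10), (6,7), (6,8), (6,10) — 7 pairs.
(WeightKg=g, Container=X15): all 2 rows agree on Port — 0 pairs.
(WeightKg=e, Container=X63): all 2 rows agree on Port — 0 pairs.

7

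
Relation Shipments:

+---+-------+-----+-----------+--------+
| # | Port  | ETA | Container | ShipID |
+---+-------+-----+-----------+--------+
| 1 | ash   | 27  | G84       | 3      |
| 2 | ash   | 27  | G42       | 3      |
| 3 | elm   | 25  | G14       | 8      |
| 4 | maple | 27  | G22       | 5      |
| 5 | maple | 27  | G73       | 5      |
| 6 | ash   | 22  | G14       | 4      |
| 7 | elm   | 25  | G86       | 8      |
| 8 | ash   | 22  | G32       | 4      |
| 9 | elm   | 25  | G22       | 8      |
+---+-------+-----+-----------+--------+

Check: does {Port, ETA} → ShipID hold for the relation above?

(Port=ash, ETA=27): rows 1, 2 → ShipID = 3, 3 ✓
(Port=elm, ETA=25): rows 3, 7, 9 → ShipID = 8, 8, 8 ✓
(Port=maple, ETA=27): rows 4, 5 → ShipID = 5, 5 ✓
(Port=ash, ETA=22): rows 6, 8 → ShipID = 4, 4 ✓
Every {Port, ETA} value is associated with a single ShipID value, so {Port, ETA} → ShipID holds.

Yes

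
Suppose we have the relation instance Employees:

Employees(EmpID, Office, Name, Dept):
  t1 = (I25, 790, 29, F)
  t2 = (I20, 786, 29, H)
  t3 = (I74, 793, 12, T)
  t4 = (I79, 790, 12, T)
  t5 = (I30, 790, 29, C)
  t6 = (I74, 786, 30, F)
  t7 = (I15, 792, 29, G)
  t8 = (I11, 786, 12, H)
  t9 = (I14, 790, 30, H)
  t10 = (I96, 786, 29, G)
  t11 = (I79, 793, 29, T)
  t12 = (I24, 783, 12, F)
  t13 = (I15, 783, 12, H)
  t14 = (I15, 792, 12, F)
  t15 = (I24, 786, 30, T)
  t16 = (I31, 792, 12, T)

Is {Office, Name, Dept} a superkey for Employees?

All 16 rows have distinct {Office, Name, Dept} values, so {Office, Name, Dept} → (all attributes) holds and {Office, Name, Dept} is a superkey.

Yes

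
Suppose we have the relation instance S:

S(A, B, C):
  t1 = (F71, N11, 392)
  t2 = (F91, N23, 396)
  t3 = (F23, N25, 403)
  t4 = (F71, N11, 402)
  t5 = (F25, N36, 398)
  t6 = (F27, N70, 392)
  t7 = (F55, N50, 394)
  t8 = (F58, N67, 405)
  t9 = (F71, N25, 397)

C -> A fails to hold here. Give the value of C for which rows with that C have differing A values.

C=392: rows 1, 6 → A takes values {F71, F27} — violation
C=396: row 2 → A = F91 ✓
C=403: row 3 → A = F23 ✓
C=402: row 4 → A = F71 ✓
C=398: row 5 → A = F25 ✓
C=394: row 7 → A = F55 ✓
C=405: row 8 → A = F58 ✓
C=397: row 9 → A = F71 ✓
The only C value with inconsistent A is C=392.

392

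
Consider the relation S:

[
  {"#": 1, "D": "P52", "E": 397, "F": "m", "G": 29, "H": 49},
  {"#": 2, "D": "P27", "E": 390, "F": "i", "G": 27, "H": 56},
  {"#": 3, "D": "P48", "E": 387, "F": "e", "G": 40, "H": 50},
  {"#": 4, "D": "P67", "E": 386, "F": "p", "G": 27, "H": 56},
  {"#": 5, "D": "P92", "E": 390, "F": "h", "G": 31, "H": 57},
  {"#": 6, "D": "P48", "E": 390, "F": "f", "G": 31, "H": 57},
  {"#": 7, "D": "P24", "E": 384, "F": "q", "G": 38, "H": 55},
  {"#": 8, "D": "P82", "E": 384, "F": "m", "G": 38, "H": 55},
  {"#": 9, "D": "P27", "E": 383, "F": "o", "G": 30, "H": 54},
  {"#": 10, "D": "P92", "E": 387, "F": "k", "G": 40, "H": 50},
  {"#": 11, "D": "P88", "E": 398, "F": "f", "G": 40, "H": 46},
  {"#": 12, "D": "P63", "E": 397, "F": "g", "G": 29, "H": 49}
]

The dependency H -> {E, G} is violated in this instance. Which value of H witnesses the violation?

H=49: rows 1, 12 → {E,G} = (397, 29), (397, 29) ✓
H=56: rows 2, 4 → {E,G} takes values {(390, 27), (386, 27)} — violation
H=50: rows 3, 10 → {E,G} = (387, 40), (387, 40) ✓
H=57: rows 5, 6 → {E,G} = (390, 31), (390, 31) ✓
H=55: rows 7, 8 → {E,G} = (384, 38), (384, 38) ✓
H=54: row 9 → {E,G} = (383, 30) ✓
H=46: row 11 → {E,G} = (398, 40) ✓
The only H value with inconsistent RHS is H=56.

56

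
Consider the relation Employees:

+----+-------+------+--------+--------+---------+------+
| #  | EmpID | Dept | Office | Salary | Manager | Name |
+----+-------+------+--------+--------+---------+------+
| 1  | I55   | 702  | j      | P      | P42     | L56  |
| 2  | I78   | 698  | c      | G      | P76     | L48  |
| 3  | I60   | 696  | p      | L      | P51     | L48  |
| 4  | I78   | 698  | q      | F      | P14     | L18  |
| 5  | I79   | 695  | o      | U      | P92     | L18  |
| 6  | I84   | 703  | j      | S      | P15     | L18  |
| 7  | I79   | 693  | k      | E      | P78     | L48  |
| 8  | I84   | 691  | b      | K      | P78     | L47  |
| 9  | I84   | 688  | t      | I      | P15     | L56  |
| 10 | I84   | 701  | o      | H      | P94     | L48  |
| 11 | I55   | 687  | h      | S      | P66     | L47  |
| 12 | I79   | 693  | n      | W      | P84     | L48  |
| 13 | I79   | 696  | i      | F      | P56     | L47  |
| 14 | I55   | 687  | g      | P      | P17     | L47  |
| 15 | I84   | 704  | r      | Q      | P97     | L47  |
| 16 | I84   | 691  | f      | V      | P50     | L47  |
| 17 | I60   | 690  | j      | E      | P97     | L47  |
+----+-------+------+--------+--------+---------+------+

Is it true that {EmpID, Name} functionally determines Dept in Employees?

No

(EmpID=I55, Name=L56): row 1 → Dept = 702 ✓
(EmpID=I78, Name=L48): row 2 → Dept = 698 ✓
(EmpID=I60, Name=L48): row 3 → Dept = 696 ✓
(EmpID=I78, Name=L18): row 4 → Dept = 698 ✓
(EmpID=I79, Name=L18): row 5 → Dept = 695 ✓
(EmpID=I84, Name=L18): row 6 → Dept = 703 ✓
(EmpID=I79, Name=L48): rows 7, 12 → Dept = 693, 693 ✓
(EmpID=I84, Name=L47): rows 8, 15, 16 → Dept takes values {691, 704} — violation
(EmpID=I84, Name=L56): row 9 → Dept = 688 ✓
(EmpID=I84, Name=L48): row 10 → Dept = 701 ✓
(EmpID=I55, Name=L47): rows 11, 14 → Dept = 687, 687 ✓
(EmpID=I79, Name=L47): row 13 → Dept = 696 ✓
(EmpID=I60, Name=L47): row 17 → Dept = 690 ✓
Two rows agree on {EmpID, Name} but differ on Dept, so {EmpID, Name} -> Dept does not hold.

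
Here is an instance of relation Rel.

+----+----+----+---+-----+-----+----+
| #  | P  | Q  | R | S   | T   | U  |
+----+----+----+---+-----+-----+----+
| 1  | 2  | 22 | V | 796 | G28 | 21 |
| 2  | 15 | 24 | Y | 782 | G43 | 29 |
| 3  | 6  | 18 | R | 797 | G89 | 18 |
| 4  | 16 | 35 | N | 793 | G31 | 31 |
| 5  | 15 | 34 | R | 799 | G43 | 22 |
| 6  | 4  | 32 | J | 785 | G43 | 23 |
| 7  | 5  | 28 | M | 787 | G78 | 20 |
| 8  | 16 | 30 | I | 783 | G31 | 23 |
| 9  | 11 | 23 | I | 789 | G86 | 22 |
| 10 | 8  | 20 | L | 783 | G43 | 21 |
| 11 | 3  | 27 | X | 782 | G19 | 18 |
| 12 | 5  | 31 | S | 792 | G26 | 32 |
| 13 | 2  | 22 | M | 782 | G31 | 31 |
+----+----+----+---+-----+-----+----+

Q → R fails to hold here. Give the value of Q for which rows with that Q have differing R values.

Q=22: rows 1, 13 → R takes values {V, M} — violation
Q=24: row 2 → R = Y ✓
Q=18: row 3 → R = R ✓
Q=35: row 4 → R = N ✓
Q=34: row 5 → R = R ✓
Q=32: row 6 → R = J ✓
Q=28: row 7 → R = M ✓
Q=30: row 8 → R = I ✓
Q=23: row 9 → R = I ✓
Q=20: row 10 → R = L ✓
Q=27: row 11 → R = X ✓
Q=31: row 12 → R = S ✓
The only Q value with inconsistent R is Q=22.

22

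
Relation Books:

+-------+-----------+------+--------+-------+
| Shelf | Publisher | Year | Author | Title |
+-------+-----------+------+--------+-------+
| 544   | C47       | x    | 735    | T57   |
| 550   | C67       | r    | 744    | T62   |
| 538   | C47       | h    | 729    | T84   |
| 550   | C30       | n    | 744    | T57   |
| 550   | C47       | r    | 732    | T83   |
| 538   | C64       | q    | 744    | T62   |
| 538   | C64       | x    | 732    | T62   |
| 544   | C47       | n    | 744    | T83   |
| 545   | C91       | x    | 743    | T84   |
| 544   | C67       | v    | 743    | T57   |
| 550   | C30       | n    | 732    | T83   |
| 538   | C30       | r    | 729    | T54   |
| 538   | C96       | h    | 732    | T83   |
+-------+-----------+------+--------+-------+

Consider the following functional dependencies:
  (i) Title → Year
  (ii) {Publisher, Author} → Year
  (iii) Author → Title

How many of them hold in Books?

1

(i) Title → Year: Title=T57: 3 rows → Year takes values {x, n, v} — violation; Title=T62: 3 rows → Year takes values {r, q, x} — violation; Title=T84: 2 rows → Year takes values {h, x} — violation; Title=T83: 4 rows → Year takes values {r, n, h} — violation — fails.
(ii) {Publisher, Author} → Year: every LHS value maps to a single RHS value — holds.
(iii) Author → Title: Author=744: 4 rows → Title takes values {T62, T57, T83} — violation; Author=729: 2 rows → Title takes values {T84, T54} — violation; Author=732: 4 rows → Title takes values {T83, T62} — violation; Author=743: 2 rows → Title takes values {T84, T57} — violation — fails.
1 of the 3 dependencies holds.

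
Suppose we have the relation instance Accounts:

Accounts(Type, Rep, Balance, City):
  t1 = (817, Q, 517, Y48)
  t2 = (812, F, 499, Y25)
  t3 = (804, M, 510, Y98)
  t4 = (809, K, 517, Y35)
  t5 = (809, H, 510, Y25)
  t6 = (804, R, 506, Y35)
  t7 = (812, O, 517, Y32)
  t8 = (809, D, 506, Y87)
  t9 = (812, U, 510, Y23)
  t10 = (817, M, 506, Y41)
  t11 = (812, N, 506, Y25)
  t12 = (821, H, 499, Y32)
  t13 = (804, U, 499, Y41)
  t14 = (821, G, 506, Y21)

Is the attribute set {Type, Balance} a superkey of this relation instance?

Yes

All 14 rows have distinct {Type, Balance} values, so {Type, Balance} → (all attributes) holds and {Type, Balance} is a superkey.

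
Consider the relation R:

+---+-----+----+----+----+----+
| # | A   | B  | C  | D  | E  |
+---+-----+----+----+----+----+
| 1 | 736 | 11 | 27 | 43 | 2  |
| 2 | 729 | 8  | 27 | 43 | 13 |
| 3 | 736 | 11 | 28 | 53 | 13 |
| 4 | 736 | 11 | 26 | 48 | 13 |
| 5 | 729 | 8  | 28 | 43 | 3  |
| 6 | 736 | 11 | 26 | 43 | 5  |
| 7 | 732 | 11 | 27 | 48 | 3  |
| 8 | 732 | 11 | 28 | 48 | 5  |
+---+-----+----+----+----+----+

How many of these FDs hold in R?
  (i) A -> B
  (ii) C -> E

(i) A -> B: every LHS value maps to a single RHS value — holds.
(ii) C -> E: C=27: rows 1, 2, 7 → E takes values {2, 13, 3} — violation; C=28: rows 3, 5, 8 → E takes values {13, 3, 5} — violation; C=26: rows 4, 6 → E takes values {13, 5} — violation — fails.
1 of the 2 dependencies holds.

1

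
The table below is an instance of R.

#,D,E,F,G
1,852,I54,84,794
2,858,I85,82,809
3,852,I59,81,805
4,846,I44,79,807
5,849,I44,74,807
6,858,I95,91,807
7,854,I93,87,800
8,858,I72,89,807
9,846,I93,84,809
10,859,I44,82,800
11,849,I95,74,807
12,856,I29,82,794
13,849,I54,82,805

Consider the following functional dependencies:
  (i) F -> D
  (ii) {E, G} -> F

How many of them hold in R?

0

(i) F -> D: F=84: rows 1, 9 → D takes values {852, 846} — violation; F=82: rows 2, 10, 12, 13 → D takes values {858, 859, 856, 849} — violation — fails.
(ii) {E, G} -> F: (E=I44, G=807): rows 4, 5 → F takes values {79, 74} — violation; (E=I95, G=807): rows 6, 11 → F takes values {91, 74} — violation — fails.
None of the 2 dependencies hold.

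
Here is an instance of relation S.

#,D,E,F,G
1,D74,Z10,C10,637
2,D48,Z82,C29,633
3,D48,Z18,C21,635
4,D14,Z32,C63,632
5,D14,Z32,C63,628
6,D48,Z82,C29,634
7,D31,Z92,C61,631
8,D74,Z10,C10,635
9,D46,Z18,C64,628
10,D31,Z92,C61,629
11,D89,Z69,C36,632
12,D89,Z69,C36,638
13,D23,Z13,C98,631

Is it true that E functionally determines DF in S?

E=Z10: rows 1, 8 → {D,F} = (D74, C10), (D74, C10) ✓
E=Z82: rows 2, 6 → {D,F} = (D48, C29), (D48, C29) ✓
E=Z18: rows 3, 9 → {D,F} takes values {(D48, C21), (D46, C64)} — violation
E=Z32: rows 4, 5 → {D,F} = (D14, C63), (D14, C63) ✓
E=Z92: rows 7, 10 → {D,F} = (D31, C61), (D31, C61) ✓
E=Z69: rows 11, 12 → {D,F} = (D89, C36), (D89, C36) ✓
E=Z13: row 13 → {D,F} = (D23, C98) ✓
Two rows agree on E but differ on DF, so E -> DF does not hold.

No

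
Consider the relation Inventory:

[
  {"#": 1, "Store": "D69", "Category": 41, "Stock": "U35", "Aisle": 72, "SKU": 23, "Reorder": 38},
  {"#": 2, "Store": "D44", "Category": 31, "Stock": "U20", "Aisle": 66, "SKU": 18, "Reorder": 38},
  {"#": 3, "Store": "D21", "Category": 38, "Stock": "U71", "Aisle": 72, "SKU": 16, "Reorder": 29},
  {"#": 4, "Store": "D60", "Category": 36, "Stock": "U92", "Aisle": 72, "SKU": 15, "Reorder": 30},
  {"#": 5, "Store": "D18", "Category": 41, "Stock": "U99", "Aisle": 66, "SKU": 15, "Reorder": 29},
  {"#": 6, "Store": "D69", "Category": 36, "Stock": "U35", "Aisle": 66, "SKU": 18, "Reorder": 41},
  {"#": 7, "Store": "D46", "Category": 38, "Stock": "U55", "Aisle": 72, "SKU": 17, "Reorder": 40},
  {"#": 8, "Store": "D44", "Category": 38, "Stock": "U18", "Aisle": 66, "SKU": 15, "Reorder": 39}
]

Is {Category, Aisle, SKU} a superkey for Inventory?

All 8 rows have distinct {Category, Aisle, SKU} values, so {Category, Aisle, SKU} → (all attributes) holds and {Category, Aisle, SKU} is a superkey.

Yes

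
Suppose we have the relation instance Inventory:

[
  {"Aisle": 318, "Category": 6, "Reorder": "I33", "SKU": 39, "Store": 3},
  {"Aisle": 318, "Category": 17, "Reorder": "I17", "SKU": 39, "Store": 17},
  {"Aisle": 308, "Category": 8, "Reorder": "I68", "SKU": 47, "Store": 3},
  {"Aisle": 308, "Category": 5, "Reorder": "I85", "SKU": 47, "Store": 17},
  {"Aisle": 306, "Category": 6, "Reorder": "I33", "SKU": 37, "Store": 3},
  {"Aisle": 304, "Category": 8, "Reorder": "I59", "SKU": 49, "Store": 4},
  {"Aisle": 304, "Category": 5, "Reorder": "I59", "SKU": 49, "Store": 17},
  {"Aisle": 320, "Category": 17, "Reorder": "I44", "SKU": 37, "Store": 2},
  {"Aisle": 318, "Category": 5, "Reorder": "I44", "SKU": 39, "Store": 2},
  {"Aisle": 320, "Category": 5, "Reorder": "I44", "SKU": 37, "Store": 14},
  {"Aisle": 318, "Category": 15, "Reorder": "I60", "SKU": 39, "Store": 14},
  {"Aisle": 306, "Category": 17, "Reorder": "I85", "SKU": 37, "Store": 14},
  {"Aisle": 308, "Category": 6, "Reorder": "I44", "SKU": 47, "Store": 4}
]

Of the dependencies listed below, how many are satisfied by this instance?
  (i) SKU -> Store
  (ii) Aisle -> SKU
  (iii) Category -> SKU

(i) SKU -> Store: SKU=39: 4 rows → Store takes values {3, 17, 2, 14} — violation; SKU=47: 3 rows → Store takes values {3, 17, 4} — violation; SKU=37: 4 rows → Store takes values {3, 2, 14} — violation; SKU=49: 2 rows → Store takes values {4, 17} — violation — fails.
(ii) Aisle -> SKU: every LHS value maps to a single RHS value — holds.
(iii) Category -> SKU: Category=6: 3 rows → SKU takes values {39, 37, 47} — violation; Category=17: 3 rows → SKU takes values {39, 37} — violation; Category=8: 2 rows → SKU takes values {47, 49} — violation; Category=5: 4 rows → SKU takes values {47, 49, 39, 37} — violation — fails.
1 of the 3 dependencies holds.

1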